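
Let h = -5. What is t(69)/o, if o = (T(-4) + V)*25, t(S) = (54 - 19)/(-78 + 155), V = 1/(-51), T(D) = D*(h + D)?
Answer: 51/100925 ≈ 0.00050533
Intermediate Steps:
T(D) = D*(-5 + D)
V = -1/51 ≈ -0.019608
t(S) = 5/11 (t(S) = 35/77 = 35*(1/77) = 5/11)
o = 45875/51 (o = (-4*(-5 - 4) - 1/51)*25 = (-4*(-9) - 1/51)*25 = (36 - 1/51)*25 = (1835/51)*25 = 45875/51 ≈ 899.51)
t(69)/o = 5/(11*(45875/51)) = (5/11)*(51/45875) = 51/100925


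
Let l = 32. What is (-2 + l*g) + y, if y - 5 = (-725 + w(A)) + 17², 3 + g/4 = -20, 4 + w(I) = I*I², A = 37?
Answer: 47272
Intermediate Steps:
w(I) = -4 + I³ (w(I) = -4 + I*I² = -4 + I³)
g = -92 (g = -12 + 4*(-20) = -12 - 80 = -92)
y = 50218 (y = 5 + ((-725 + (-4 + 37³)) + 17²) = 5 + ((-725 + (-4 + 50653)) + 289) = 5 + ((-725 + 50649) + 289) = 5 + (49924 + 289) = 5 + 50213 = 50218)
(-2 + l*g) + y = (-2 + 32*(-92)) + 50218 = (-2 - 2944) + 50218 = -2946 + 50218 = 47272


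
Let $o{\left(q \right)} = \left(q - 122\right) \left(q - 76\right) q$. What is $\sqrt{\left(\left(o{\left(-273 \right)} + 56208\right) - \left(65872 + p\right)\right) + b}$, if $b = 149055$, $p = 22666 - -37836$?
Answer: $i \sqrt{37555526} \approx 6128.3 i$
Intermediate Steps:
$p = 60502$ ($p = 22666 + 37836 = 60502$)
$o{\left(q \right)} = q \left(-122 + q\right) \left(-76 + q\right)$ ($o{\left(q \right)} = \left(-122 + q\right) \left(-76 + q\right) q = q \left(-122 + q\right) \left(-76 + q\right)$)
$\sqrt{\left(\left(o{\left(-273 \right)} + 56208\right) - \left(65872 + p\right)\right) + b} = \sqrt{\left(\left(- 273 \left(9272 + \left(-273\right)^{2} - -54054\right) + 56208\right) - 126374\right) + 149055} = \sqrt{\left(\left(- 273 \left(9272 + 74529 + 54054\right) + 56208\right) - 126374\right) + 149055} = \sqrt{\left(\left(\left(-273\right) 137855 + 56208\right) - 126374\right) + 149055} = \sqrt{\left(\left(-37634415 + 56208\right) - 126374\right) + 149055} = \sqrt{\left(-37578207 - 126374\right) + 149055} = \sqrt{-37704581 + 149055} = \sqrt{-37555526} = i \sqrt{37555526}$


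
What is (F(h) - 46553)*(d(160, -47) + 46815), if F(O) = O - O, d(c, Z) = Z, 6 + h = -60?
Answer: -2177190704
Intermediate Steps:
h = -66 (h = -6 - 60 = -66)
F(O) = 0
(F(h) - 46553)*(d(160, -47) + 46815) = (0 - 46553)*(-47 + 46815) = -46553*46768 = -2177190704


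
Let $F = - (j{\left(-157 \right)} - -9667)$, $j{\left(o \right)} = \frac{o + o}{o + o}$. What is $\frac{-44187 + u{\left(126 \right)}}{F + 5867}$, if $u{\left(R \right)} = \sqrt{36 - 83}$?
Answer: $\frac{14729}{1267} - \frac{i \sqrt{47}}{3801} \approx 11.625 - 0.0018036 i$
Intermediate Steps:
$j{\left(o \right)} = 1$ ($j{\left(o \right)} = \frac{2 o}{2 o} = 2 o \frac{1}{2 o} = 1$)
$u{\left(R \right)} = i \sqrt{47}$ ($u{\left(R \right)} = \sqrt{-47} = i \sqrt{47}$)
$F = -9668$ ($F = - (1 - -9667) = - (1 + 9667) = \left(-1\right) 9668 = -9668$)
$\frac{-44187 + u{\left(126 \right)}}{F + 5867} = \frac{-44187 + i \sqrt{47}}{-9668 + 5867} = \frac{-44187 + i \sqrt{47}}{-3801} = \left(-44187 + i \sqrt{47}\right) \left(- \frac{1}{3801}\right) = \frac{14729}{1267} - \frac{i \sqrt{47}}{3801}$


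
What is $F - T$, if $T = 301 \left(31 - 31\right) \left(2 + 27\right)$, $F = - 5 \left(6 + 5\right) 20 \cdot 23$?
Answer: $-25300$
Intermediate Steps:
$F = -25300$ ($F = \left(-5\right) 11 \cdot 20 \cdot 23 = \left(-55\right) 20 \cdot 23 = \left(-1100\right) 23 = -25300$)
$T = 0$ ($T = 301 \cdot 0 \cdot 29 = 301 \cdot 0 = 0$)
$F - T = -25300 - 0 = -25300 + 0 = -25300$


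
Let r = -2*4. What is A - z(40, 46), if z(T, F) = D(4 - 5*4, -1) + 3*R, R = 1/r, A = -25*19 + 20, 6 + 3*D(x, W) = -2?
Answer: -10847/24 ≈ -451.96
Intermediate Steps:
D(x, W) = -8/3 (D(x, W) = -2 + (⅓)*(-2) = -2 - ⅔ = -8/3)
r = -8
A = -455 (A = -475 + 20 = -455)
R = -⅛ (R = 1/(-8) = -⅛ ≈ -0.12500)
z(T, F) = -73/24 (z(T, F) = -8/3 + 3*(-⅛) = -8/3 - 3/8 = -73/24)
A - z(40, 46) = -455 - 1*(-73/24) = -455 + 73/24 = -10847/24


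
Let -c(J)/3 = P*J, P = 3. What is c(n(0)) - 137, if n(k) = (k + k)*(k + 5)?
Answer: -137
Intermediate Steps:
n(k) = 2*k*(5 + k) (n(k) = (2*k)*(5 + k) = 2*k*(5 + k))
c(J) = -9*J
c(n(0)) - 137 = -18*0*(5 + 0) - 137 = -18*0*5 - 137 = -9*0 - 137 = 0 - 137 = -137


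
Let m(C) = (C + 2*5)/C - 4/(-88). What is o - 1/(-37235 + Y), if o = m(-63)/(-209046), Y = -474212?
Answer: -338830607/148185506092932 ≈ -2.2865e-6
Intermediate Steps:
m(C) = 1/22 + (10 + C)/C (m(C) = (C + 10)/C - 4*(-1/88) = (10 + C)/C + 1/22 = 1/22 + (10 + C)/C)
o = -1229/289737756 (o = (23/22 + 10/(-63))/(-209046) = (23/22 + 10*(-1/63))*(-1/209046) = (23/22 - 10/63)*(-1/209046) = (1229/1386)*(-1/209046) = -1229/289737756 ≈ -4.2418e-6)
o - 1/(-37235 + Y) = -1229/289737756 - 1/(-37235 - 474212) = -1229/289737756 - 1/(-511447) = -1229/289737756 - 1*(-1/511447) = -1229/289737756 + 1/511447 = -338830607/148185506092932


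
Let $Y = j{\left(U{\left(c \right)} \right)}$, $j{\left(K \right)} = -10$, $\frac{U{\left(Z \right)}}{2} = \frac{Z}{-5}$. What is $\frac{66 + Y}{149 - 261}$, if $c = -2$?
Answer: $- \frac{1}{2} \approx -0.5$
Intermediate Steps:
$U{\left(Z \right)} = - \frac{2 Z}{5}$ ($U{\left(Z \right)} = 2 \frac{Z}{-5} = 2 Z \left(- \frac{1}{5}\right) = 2 \left(- \frac{Z}{5}\right) = - \frac{2 Z}{5}$)
$Y = -10$
$\frac{66 + Y}{149 - 261} = \frac{66 - 10}{149 - 261} = \frac{56}{149 - 261} = \frac{56}{-112} = 56 \left(- \frac{1}{112}\right) = - \frac{1}{2}$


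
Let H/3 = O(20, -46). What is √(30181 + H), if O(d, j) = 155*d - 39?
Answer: 2*√9841 ≈ 198.40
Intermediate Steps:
O(d, j) = -39 + 155*d
H = 9183 (H = 3*(-39 + 155*20) = 3*(-39 + 3100) = 3*3061 = 9183)
√(30181 + H) = √(30181 + 9183) = √39364 = 2*√9841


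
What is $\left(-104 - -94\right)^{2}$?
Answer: $100$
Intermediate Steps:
$\left(-104 - -94\right)^{2} = \left(-104 + 94\right)^{2} = \left(-10\right)^{2} = 100$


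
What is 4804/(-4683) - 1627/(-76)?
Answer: 7254137/355908 ≈ 20.382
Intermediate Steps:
4804/(-4683) - 1627/(-76) = 4804*(-1/4683) - 1627*(-1/76) = -4804/4683 + 1627/76 = 7254137/355908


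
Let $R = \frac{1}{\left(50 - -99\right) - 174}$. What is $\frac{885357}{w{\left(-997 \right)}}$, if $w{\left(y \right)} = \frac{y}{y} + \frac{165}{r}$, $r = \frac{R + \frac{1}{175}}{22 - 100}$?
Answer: $\frac{885357}{375376} \approx 2.3586$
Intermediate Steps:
$R = - \frac{1}{25}$ ($R = \frac{1}{\left(50 + 99\right) - 174} = \frac{1}{149 - 174} = \frac{1}{-25} = - \frac{1}{25} \approx -0.04$)
$r = \frac{1}{2275}$ ($r = \frac{- \frac{1}{25} + \frac{1}{175}}{22 - 100} = \frac{- \frac{1}{25} + \frac{1}{175}}{-78} = \left(- \frac{6}{175}\right) \left(- \frac{1}{78}\right) = \frac{1}{2275} \approx 0.00043956$)
$w{\left(y \right)} = 375376$ ($w{\left(y \right)} = \frac{y}{y} + 165 \frac{1}{\frac{1}{2275}} = 1 + 165 \cdot 2275 = 1 + 375375 = 375376$)
$\frac{885357}{w{\left(-997 \right)}} = \frac{885357}{375376}$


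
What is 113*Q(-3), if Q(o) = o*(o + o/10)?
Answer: 11187/10 ≈ 1118.7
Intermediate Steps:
Q(o) = 11*o**2/10 (Q(o) = o*(o + o*(1/10)) = o*(o + o/10) = o*(11*o/10) = 11*o**2/10)
113*Q(-3) = 113*((11/10)*(-3)**2) = 113*((11/10)*9) = 113*(99/10) = 11187/10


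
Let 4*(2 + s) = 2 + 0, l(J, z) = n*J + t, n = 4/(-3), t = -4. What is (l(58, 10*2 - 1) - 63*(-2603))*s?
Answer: -491723/2 ≈ -2.4586e+5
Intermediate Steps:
n = -4/3 (n = 4*(-⅓) = -4/3 ≈ -1.3333)
l(J, z) = -4 - 4*J/3 (l(J, z) = -4*J/3 - 4 = -4 - 4*J/3)
s = -3/2 (s = -2 + (2 + 0)/4 = -2 + (¼)*2 = -2 + ½ = -3/2 ≈ -1.5000)
(l(58, 10*2 - 1) - 63*(-2603))*s = ((-4 - 4/3*58) - 63*(-2603))*(-3/2) = ((-4 - 232/3) + 163989)*(-3/2) = (-244/3 + 163989)*(-3/2) = (491723/3)*(-3/2) = -491723/2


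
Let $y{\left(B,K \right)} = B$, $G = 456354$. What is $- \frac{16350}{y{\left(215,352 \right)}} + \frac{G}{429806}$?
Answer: $- \frac{692921199}{9240829} \approx -74.985$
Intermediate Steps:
$- \frac{16350}{y{\left(215,352 \right)}} + \frac{G}{429806} = - \frac{16350}{215} + \frac{456354}{429806} = \left(-16350\right) \frac{1}{215} + 456354 \cdot \frac{1}{429806} = - \frac{3270}{43} + \frac{228177}{214903} = - \frac{692921199}{9240829}$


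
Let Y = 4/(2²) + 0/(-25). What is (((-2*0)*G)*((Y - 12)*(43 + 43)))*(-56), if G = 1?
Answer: 0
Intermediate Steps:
Y = 1 (Y = 4/4 + 0*(-1/25) = 4*(¼) + 0 = 1 + 0 = 1)
(((-2*0)*G)*((Y - 12)*(43 + 43)))*(-56) = ((-2*0*1)*((1 - 12)*(43 + 43)))*(-56) = ((0*1)*(-11*86))*(-56) = (0*(-946))*(-56) = 0*(-56) = 0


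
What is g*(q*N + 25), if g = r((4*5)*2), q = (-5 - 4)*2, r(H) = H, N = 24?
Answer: -16280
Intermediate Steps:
q = -18 (q = -9*2 = -18)
g = 40 (g = (4*5)*2 = 20*2 = 40)
g*(q*N + 25) = 40*(-18*24 + 25) = 40*(-432 + 25) = 40*(-407) = -16280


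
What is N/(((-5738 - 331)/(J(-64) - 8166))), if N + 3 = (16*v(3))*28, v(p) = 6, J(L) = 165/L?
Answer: 467896155/129472 ≈ 3613.9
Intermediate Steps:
N = 2685 (N = -3 + (16*6)*28 = -3 + 96*28 = -3 + 2688 = 2685)
N/(((-5738 - 331)/(J(-64) - 8166))) = 2685/(((-5738 - 331)/(165/(-64) - 8166))) = 2685/((-6069/(165*(-1/64) - 8166))) = 2685/((-6069/(-165/64 - 8166))) = 2685/((-6069/(-522789/64))) = 2685/((-6069*(-64/522789))) = 2685/(129472/174263) = 2685*(174263/129472) = 467896155/129472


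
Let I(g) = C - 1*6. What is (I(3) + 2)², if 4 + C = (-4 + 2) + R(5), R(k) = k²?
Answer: 225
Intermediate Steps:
C = 19 (C = -4 + ((-4 + 2) + 5²) = -4 + (-2 + 25) = -4 + 23 = 19)
I(g) = 13 (I(g) = 19 - 1*6 = 19 - 6 = 13)
(I(3) + 2)² = (13 + 2)² = 15² = 225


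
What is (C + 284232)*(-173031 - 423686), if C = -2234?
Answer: -168273000566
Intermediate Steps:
(C + 284232)*(-173031 - 423686) = (-2234 + 284232)*(-173031 - 423686) = 281998*(-596717) = -168273000566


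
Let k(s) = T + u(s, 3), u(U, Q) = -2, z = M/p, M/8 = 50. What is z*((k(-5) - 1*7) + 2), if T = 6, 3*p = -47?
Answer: 1200/47 ≈ 25.532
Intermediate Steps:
p = -47/3 (p = (⅓)*(-47) = -47/3 ≈ -15.667)
M = 400 (M = 8*50 = 400)
z = -1200/47 (z = 400/(-47/3) = 400*(-3/47) = -1200/47 ≈ -25.532)
k(s) = 4 (k(s) = 6 - 2 = 4)
z*((k(-5) - 1*7) + 2) = -1200*((4 - 1*7) + 2)/47 = -1200*((4 - 7) + 2)/47 = -1200*(-3 + 2)/47 = -1200/47*(-1) = 1200/47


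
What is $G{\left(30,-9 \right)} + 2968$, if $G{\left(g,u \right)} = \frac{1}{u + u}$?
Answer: $\frac{53423}{18} \approx 2967.9$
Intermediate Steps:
$G{\left(g,u \right)} = \frac{1}{2 u}$
$G{\left(30,-9 \right)} + 2968 = \frac{1}{2 \left(-9\right)} + 2968 = \frac{1}{2} \left(- \frac{1}{9}\right) + 2968 = - \frac{1}{18} + 2968 = \frac{53423}{18}$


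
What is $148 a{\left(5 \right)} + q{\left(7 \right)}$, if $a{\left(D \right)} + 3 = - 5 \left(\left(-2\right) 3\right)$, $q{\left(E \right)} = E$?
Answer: $4003$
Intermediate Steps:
$a{\left(D \right)} = 27$ ($a{\left(D \right)} = -3 - 5 \left(\left(-2\right) 3\right) = -3 - -30 = -3 + 30 = 27$)
$148 a{\left(5 \right)} + q{\left(7 \right)} = 148 \cdot 27 + 7 = 3996 + 7 = 4003$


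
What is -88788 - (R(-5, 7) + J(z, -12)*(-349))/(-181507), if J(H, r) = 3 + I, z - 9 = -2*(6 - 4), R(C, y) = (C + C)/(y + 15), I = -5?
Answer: -177272071003/1996577 ≈ -88788.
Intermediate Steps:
R(C, y) = 2*C/(15 + y) (R(C, y) = (2*C)/(15 + y) = 2*C/(15 + y))
z = 5 (z = 9 - 2*(6 - 4) = 9 - 2*2 = 9 - 4 = 5)
J(H, r) = -2 (J(H, r) = 3 - 5 = -2)
-88788 - (R(-5, 7) + J(z, -12)*(-349))/(-181507) = -88788 - (2*(-5)/(15 + 7) - 2*(-349))/(-181507) = -88788 - (2*(-5)/22 + 698)*(-1)/181507 = -88788 - (2*(-5)*(1/22) + 698)*(-1)/181507 = -88788 - (-5/11 + 698)*(-1)/181507 = -88788 - 7673*(-1)/(11*181507) = -88788 - 1*(-7673/1996577) = -88788 + 7673/1996577 = -177272071003/1996577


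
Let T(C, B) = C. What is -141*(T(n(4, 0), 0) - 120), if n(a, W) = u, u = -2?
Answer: 17202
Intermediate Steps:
n(a, W) = -2
-141*(T(n(4, 0), 0) - 120) = -141*(-2 - 120) = -141*(-122) = 17202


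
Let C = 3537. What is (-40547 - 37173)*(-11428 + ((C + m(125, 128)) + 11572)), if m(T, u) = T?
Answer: -295802320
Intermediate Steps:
(-40547 - 37173)*(-11428 + ((C + m(125, 128)) + 11572)) = (-40547 - 37173)*(-11428 + ((3537 + 125) + 11572)) = -77720*(-11428 + (3662 + 11572)) = -77720*(-11428 + 15234) = -77720*3806 = -295802320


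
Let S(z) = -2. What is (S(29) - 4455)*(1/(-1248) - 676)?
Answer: 3760143593/1248 ≈ 3.0129e+6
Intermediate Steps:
(S(29) - 4455)*(1/(-1248) - 676) = (-2 - 4455)*(1/(-1248) - 676) = -4457*(-1/1248 - 676) = -4457*(-843649/1248) = 3760143593/1248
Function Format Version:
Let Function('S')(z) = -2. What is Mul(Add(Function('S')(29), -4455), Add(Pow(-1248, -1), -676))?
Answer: Rational(3760143593, 1248) ≈ 3.0129e+6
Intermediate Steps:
Mul(Add(Function('S')(29), -4455), Add(Pow(-1248, -1), -676)) = Mul(Add(-2, -4455), Add(Pow(-1248, -1), -676)) = Mul(-4457, Add(Rational(-1, 1248), -676)) = Mul(-4457, Rational(-843649, 1248)) = Rational(3760143593, 1248)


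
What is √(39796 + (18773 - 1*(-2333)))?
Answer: √60902 ≈ 246.78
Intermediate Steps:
√(39796 + (18773 - 1*(-2333))) = √(39796 + (18773 + 2333)) = √(39796 + 21106) = √60902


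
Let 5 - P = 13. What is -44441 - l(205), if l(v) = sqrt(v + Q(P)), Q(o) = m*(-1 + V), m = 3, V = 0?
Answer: -44441 - sqrt(202) ≈ -44455.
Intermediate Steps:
P = -8 (P = 5 - 1*13 = 5 - 13 = -8)
Q(o) = -3 (Q(o) = 3*(-1 + 0) = 3*(-1) = -3)
l(v) = sqrt(-3 + v) (l(v) = sqrt(v - 3) = sqrt(-3 + v))
-44441 - l(205) = -44441 - sqrt(-3 + 205) = -44441 - sqrt(202)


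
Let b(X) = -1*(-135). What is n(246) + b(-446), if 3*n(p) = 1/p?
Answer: 99631/738 ≈ 135.00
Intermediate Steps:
n(p) = 1/(3*p)
b(X) = 135
n(246) + b(-446) = (⅓)/246 + 135 = (⅓)*(1/246) + 135 = 1/738 + 135 = 99631/738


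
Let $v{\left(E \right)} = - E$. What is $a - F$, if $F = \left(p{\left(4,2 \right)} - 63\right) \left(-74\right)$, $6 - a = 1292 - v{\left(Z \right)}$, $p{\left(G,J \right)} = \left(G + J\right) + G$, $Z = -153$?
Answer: $-5055$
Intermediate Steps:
$p{\left(G,J \right)} = J + 2 G$
$a = -1133$ ($a = 6 - \left(1292 - \left(-1\right) \left(-153\right)\right) = 6 - \left(1292 - 153\right) = 6 - 1139 = -1133$)
$F = 3922$ ($F = \left(\left(2 + 2 \cdot 4\right) - 63\right) \left(-74\right) = \left(\left(2 + 8\right) - 63\right) \left(-74\right) = \left(10 - 63\right) \left(-74\right) = \left(-53\right) \left(-74\right) = 3922$)
$a - F = -1133 - 3922 = -5055$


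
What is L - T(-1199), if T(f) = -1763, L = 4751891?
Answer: 4753654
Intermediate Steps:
L - T(-1199) = 4751891 - 1*(-1763) = 4751891 + 1763 = 4753654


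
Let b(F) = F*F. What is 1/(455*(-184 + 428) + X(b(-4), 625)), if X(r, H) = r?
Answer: 1/111036 ≈ 9.0061e-6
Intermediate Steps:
b(F) = F**2
1/(455*(-184 + 428) + X(b(-4), 625)) = 1/(455*(-184 + 428) + (-4)**2) = 1/(455*244 + 16) = 1/(111020 + 16) = 1/111036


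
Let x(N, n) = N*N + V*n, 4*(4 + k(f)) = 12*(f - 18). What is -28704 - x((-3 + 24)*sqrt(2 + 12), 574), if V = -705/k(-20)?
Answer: -2260137/59 ≈ -38307.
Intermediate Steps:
k(f) = -58 + 3*f (k(f) = -4 + (12*(f - 18))/4 = -4 + (12*(-18 + f))/4 = -4 + (-216 + 12*f)/4 = -4 + (-54 + 3*f) = -58 + 3*f)
V = 705/118 (V = -705/(-58 + 3*(-20)) = -705/(-58 - 60) = -705/(-118) = -705*(-1/118) = 705/118 ≈ 5.9746)
x(N, n) = N**2 + 705*n/118 (x(N, n) = N*N + 705*n/118 = N**2 + 705*n/118)
-28704 - x((-3 + 24)*sqrt(2 + 12), 574) = -28704 - (((-3 + 24)*sqrt(2 + 12))**2 + (705/118)*574) = -28704 - ((21*sqrt(14))**2 + 202335/59) = -28704 - (6174 + 202335/59) = -28704 - 1*566601/59 = -28704 - 566601/59 = -2260137/59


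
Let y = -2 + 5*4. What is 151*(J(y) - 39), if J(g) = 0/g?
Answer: -5889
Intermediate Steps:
y = 18 (y = -2 + 20 = 18)
J(g) = 0
151*(J(y) - 39) = 151*(0 - 39) = 151*(-39) = -5889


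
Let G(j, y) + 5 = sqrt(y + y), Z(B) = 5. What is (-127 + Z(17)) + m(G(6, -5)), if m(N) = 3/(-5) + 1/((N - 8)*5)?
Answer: -21948/179 - I*sqrt(10)/895 ≈ -122.61 - 0.0035333*I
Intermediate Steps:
G(j, y) = -5 + sqrt(2)*sqrt(y) (G(j, y) = -5 + sqrt(y + y) = -5 + sqrt(2*y) = -5 + sqrt(2)*sqrt(y))
m(N) = -3/5 + 1/(5*(-8 + N)) (m(N) = 3*(-1/5) + (1/5)/(-8 + N) = -3/5 + 1/(5*(-8 + N)))
(-127 + Z(17)) + m(G(6, -5)) = (-127 + 5) + (25 - 3*(-5 + sqrt(2)*sqrt(-5)))/(5*(-8 + (-5 + sqrt(2)*sqrt(-5)))) = -122 + (25 - 3*(-5 + sqrt(2)*(I*sqrt(5))))/(5*(-8 + (-5 + sqrt(2)*(I*sqrt(5))))) = -122 + (25 - 3*(-5 + I*sqrt(10)))/(5*(-8 + (-5 + I*sqrt(10)))) = -122 + (25 + (15 - 3*I*sqrt(10)))/(5*(-13 + I*sqrt(10))) = -122 + (40 - 3*I*sqrt(10))/(5*(-13 + I*sqrt(10)))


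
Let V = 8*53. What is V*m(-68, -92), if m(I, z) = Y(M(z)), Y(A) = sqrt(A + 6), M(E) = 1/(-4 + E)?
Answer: 265*sqrt(138)/3 ≈ 1037.7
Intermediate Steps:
V = 424
Y(A) = sqrt(6 + A)
m(I, z) = sqrt(6 + 1/(-4 + z))
V*m(-68, -92) = 424*sqrt((-23 + 6*(-92))/(-4 - 92)) = 424*sqrt((-23 - 552)/(-96)) = 424*sqrt(-1/96*(-575)) = 424*sqrt(575/96) = 424*(5*sqrt(138)/24) = 265*sqrt(138)/3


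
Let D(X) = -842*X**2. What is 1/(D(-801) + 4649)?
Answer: -1/540223393 ≈ -1.8511e-9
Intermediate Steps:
1/(D(-801) + 4649) = 1/(-842*(-801)**2 + 4649) = 1/(-842*641601 + 4649) = 1/(-540228042 + 4649) = 1/(-540223393) = -1/540223393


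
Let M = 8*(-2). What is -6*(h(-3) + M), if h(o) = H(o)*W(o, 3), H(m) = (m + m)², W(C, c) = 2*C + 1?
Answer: 1176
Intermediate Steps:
M = -16
W(C, c) = 1 + 2*C
H(m) = 4*m² (H(m) = (2*m)² = 4*m²)
h(o) = 4*o²*(1 + 2*o) (h(o) = (4*o²)*(1 + 2*o) = 4*o²*(1 + 2*o))
-6*(h(-3) + M) = -6*((-3)²*(4 + 8*(-3)) - 16) = -6*(9*(4 - 24) - 16) = -6*(9*(-20) - 16) = -6*(-180 - 16) = -6*(-196) = 1176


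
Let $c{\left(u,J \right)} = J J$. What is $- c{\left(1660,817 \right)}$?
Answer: $-667489$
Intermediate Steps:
$c{\left(u,J \right)} = J^{2}$
$- c{\left(1660,817 \right)} = - 817^{2} = \left(-1\right) 667489 = -667489$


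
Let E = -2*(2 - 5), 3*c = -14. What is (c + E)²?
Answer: 16/9 ≈ 1.7778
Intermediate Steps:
c = -14/3 (c = (⅓)*(-14) = -14/3 ≈ -4.6667)
E = 6 (E = -2*(-3) = 6)
(c + E)² = (-14/3 + 6)² = (4/3)² = 16/9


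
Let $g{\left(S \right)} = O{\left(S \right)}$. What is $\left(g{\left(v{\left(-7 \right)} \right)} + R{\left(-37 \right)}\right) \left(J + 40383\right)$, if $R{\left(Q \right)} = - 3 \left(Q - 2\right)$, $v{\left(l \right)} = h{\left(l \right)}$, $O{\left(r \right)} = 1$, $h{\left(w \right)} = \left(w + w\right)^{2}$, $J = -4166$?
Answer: $4273606$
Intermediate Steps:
$h{\left(w \right)} = 4 w^{2}$ ($h{\left(w \right)} = \left(2 w\right)^{2} = 4 w^{2}$)
$v{\left(l \right)} = 4 l^{2}$
$g{\left(S \right)} = 1$
$R{\left(Q \right)} = 6 - 3 Q$ ($R{\left(Q \right)} = - 3 \left(-2 + Q\right) = 6 - 3 Q$)
$\left(g{\left(v{\left(-7 \right)} \right)} + R{\left(-37 \right)}\right) \left(J + 40383\right) = \left(1 + \left(6 - -111\right)\right) \left(-4166 + 40383\right) = \left(1 + \left(6 + 111\right)\right) 36217 = \left(1 + 117\right) 36217 = 118 \cdot 36217 = 4273606$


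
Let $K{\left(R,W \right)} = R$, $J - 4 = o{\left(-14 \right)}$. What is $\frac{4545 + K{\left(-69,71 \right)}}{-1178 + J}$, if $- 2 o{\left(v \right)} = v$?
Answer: $- \frac{1492}{389} \approx -3.8355$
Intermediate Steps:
$o{\left(v \right)} = - \frac{v}{2}$
$J = 11$ ($J = 4 - -7 = 4 + 7 = 11$)
$\frac{4545 + K{\left(-69,71 \right)}}{-1178 + J} = \frac{4545 - 69}{-1178 + 11} = \frac{4476}{-1167} = 4476 \left(- \frac{1}{1167}\right) = - \frac{1492}{389}$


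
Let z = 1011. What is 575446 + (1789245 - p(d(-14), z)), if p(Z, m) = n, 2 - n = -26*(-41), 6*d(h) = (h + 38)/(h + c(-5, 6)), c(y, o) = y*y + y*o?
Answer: 2365755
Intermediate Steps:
c(y, o) = y² + o*y
d(h) = (38 + h)/(6*(-5 + h)) (d(h) = ((h + 38)/(h - 5*(6 - 5)))/6 = ((38 + h)/(h - 5*1))/6 = ((38 + h)/(h - 5))/6 = ((38 + h)/(-5 + h))/6 = (38 + h)/(6*(-5 + h)))
n = -1064 (n = 2 - (-26)*(-41) = 2 - 1*1066 = 2 - 1066 = -1064)
p(Z, m) = -1064
575446 + (1789245 - p(d(-14), z)) = 575446 + (1789245 - 1*(-1064)) = 575446 + (1789245 + 1064) = 575446 + 1790309 = 2365755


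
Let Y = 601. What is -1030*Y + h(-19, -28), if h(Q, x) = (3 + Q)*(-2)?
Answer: -618998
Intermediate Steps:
h(Q, x) = -6 - 2*Q
-1030*Y + h(-19, -28) = -1030*601 + (-6 - 2*(-19)) = -619030 + (-6 + 38) = -619030 + 32 = -618998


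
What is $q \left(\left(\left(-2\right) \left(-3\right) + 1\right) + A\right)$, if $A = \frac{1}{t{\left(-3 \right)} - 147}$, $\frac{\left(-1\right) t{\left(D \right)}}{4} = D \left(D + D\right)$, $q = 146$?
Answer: $\frac{3064}{3} \approx 1021.3$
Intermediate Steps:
$t{\left(D \right)} = - 8 D^{2}$ ($t{\left(D \right)} = - 4 D \left(D + D\right) = - 4 D 2 D = - 4 \cdot 2 D^{2} = - 8 D^{2}$)
$A = - \frac{1}{219}$ ($A = \frac{1}{- 8 \left(-3\right)^{2} - 147} = \frac{1}{\left(-8\right) 9 - 147} = \frac{1}{-72 - 147} = \frac{1}{-219} = - \frac{1}{219} \approx -0.0045662$)
$q \left(\left(\left(-2\right) \left(-3\right) + 1\right) + A\right) = 146 \left(\left(\left(-2\right) \left(-3\right) + 1\right) - \frac{1}{219}\right) = 146 \left(\left(6 + 1\right) - \frac{1}{219}\right) = 146 \left(7 - \frac{1}{219}\right) = 146 \cdot \frac{1532}{219} = \frac{3064}{3}$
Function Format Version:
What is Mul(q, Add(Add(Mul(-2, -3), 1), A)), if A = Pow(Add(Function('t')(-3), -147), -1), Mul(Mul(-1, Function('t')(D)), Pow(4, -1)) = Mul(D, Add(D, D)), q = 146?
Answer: Rational(3064, 3) ≈ 1021.3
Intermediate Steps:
Function('t')(D) = Mul(-8, Pow(D, 2)) (Function('t')(D) = Mul(-4, Mul(D, Add(D, D))) = Mul(-4, Mul(D, Mul(2, D))) = Mul(-4, Mul(2, Pow(D, 2))) = Mul(-8, Pow(D, 2)))
A = Rational(-1, 219) (A = Pow(Add(Mul(-8, Pow(-3, 2)), -147), -1) = Pow(Add(Mul(-8, 9), -147), -1) = Pow(Add(-72, -147), -1) = Pow(-219, -1) = Rational(-1, 219) ≈ -0.0045662)
Mul(q, Add(Add(Mul(-2, -3), 1), A)) = Mul(146, Add(Add(Mul(-2, -3), 1), Rational(-1, 219))) = Mul(146, Add(Add(6, 1), Rational(-1, 219))) = Mul(146, Add(7, Rational(-1, 219))) = Mul(146, Rational(1532, 219)) = Rational(3064, 3)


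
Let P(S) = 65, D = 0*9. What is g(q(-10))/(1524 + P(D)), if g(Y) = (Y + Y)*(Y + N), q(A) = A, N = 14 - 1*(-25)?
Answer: -580/1589 ≈ -0.36501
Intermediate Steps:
N = 39 (N = 14 + 25 = 39)
D = 0
g(Y) = 2*Y*(39 + Y) (g(Y) = (Y + Y)*(Y + 39) = (2*Y)*(39 + Y) = 2*Y*(39 + Y))
g(q(-10))/(1524 + P(D)) = (2*(-10)*(39 - 10))/(1524 + 65) = (2*(-10)*29)/1589 = -580*1/1589 = -580/1589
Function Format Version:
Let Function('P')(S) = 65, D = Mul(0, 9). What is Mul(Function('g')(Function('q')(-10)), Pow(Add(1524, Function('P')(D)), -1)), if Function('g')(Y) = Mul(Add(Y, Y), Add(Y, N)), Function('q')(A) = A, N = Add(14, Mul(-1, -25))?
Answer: Rational(-580, 1589) ≈ -0.36501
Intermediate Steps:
N = 39 (N = Add(14, 25) = 39)
D = 0
Function('g')(Y) = Mul(2, Y, Add(39, Y)) (Function('g')(Y) = Mul(Add(Y, Y), Add(Y, 39)) = Mul(Mul(2, Y), Add(39, Y)) = Mul(2, Y, Add(39, Y)))
Mul(Function('g')(Function('q')(-10)), Pow(Add(1524, Function('P')(D)), -1)) = Mul(Mul(2, -10, Add(39, -10)), Pow(Add(1524, 65), -1)) = Mul(Mul(2, -10, 29), Pow(1589, -1)) = Mul(-580, Rational(1, 1589)) = Rational(-580, 1589)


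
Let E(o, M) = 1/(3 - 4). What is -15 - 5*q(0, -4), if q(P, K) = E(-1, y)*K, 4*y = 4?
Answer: -35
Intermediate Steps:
y = 1 (y = (1/4)*4 = 1)
E(o, M) = -1 (E(o, M) = 1/(-1) = -1)
q(P, K) = -K
-15 - 5*q(0, -4) = -15 - (-5)*(-4) = -15 - 5*4 = -15 - 20 = -35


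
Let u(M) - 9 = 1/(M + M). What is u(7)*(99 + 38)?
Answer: 17399/14 ≈ 1242.8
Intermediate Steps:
u(M) = 9 + 1/(2*M) (u(M) = 9 + 1/(M + M) = 9 + 1/(2*M))
u(7)*(99 + 38) = (9 + (1/2)/7)*(99 + 38) = (9 + (1/2)*(1/7))*137 = (9 + 1/14)*137 = (127/14)*137 = 17399/14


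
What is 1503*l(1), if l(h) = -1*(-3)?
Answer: 4509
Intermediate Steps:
l(h) = 3
1503*l(1) = 1503*3 = 4509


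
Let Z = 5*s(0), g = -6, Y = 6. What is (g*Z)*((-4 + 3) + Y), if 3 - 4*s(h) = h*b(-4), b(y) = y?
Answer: -225/2 ≈ -112.50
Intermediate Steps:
s(h) = ¾ + h (s(h) = ¾ - h*(-4)/4 = ¾ - (-1)*h = ¾ + h)
Z = 15/4 (Z = 5*(¾ + 0) = 5*(¾) = 15/4 ≈ 3.7500)
(g*Z)*((-4 + 3) + Y) = (-6*15/4)*((-4 + 3) + 6) = -45*(-1 + 6)/2 = -45/2*5 = -225/2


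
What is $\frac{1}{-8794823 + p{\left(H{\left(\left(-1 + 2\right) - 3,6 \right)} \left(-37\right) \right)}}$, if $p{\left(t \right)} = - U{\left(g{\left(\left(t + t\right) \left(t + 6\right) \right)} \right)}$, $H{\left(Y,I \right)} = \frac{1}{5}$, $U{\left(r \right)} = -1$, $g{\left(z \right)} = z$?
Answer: $- \frac{1}{8794822} \approx -1.137 \cdot 10^{-7}$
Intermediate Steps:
$H{\left(Y,I \right)} = \frac{1}{5}$
$p{\left(t \right)} = 1$ ($p{\left(t \right)} = \left(-1\right) \left(-1\right) = 1$)
$\frac{1}{-8794823 + p{\left(H{\left(\left(-1 + 2\right) - 3,6 \right)} \left(-37\right) \right)}} = \frac{1}{-8794823 + 1} = \frac{1}{-8794822} = - \frac{1}{8794822}$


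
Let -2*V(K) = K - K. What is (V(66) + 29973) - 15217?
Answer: 14756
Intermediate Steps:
V(K) = 0 (V(K) = -(K - K)/2 = -½*0 = 0)
(V(66) + 29973) - 15217 = (0 + 29973) - 15217 = 29973 - 15217 = 14756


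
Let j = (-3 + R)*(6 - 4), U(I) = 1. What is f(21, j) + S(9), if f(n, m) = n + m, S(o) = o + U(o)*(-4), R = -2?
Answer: 16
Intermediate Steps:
S(o) = -4 + o (S(o) = o + 1*(-4) = o - 4 = -4 + o)
j = -10 (j = (-3 - 2)*(6 - 4) = -5*2 = -10)
f(n, m) = m + n
f(21, j) + S(9) = (-10 + 21) + (-4 + 9) = 11 + 5 = 16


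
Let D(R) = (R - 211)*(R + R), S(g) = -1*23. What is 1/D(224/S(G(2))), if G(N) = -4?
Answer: 529/2274496 ≈ 0.00023258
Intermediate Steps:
S(g) = -23
D(R) = 2*R*(-211 + R) (D(R) = (-211 + R)*(2*R) = 2*R*(-211 + R))
1/D(224/S(G(2))) = 1/(2*(224/(-23))*(-211 + 224/(-23))) = 1/(2*(224*(-1/23))*(-211 + 224*(-1/23))) = 1/(2*(-224/23)*(-211 - 224/23)) = 1/(2*(-224/23)*(-5077/23)) = 1/(2274496/529) = 529/2274496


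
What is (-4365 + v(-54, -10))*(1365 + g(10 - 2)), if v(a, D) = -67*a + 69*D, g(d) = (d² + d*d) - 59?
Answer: -2060658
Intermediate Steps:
g(d) = -59 + 2*d² (g(d) = (d² + d²) - 59 = 2*d² - 59 = -59 + 2*d²)
(-4365 + v(-54, -10))*(1365 + g(10 - 2)) = (-4365 + (-67*(-54) + 69*(-10)))*(1365 + (-59 + 2*(10 - 2)²)) = (-4365 + (3618 - 690))*(1365 + (-59 + 2*8²)) = (-4365 + 2928)*(1365 + (-59 + 2*64)) = -1437*(1365 + (-59 + 128)) = -1437*(1365 + 69) = -1437*1434 = -2060658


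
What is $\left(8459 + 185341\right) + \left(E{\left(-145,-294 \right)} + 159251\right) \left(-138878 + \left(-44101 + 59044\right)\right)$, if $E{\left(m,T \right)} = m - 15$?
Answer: $-19716749285$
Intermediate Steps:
$E{\left(m,T \right)} = -15 + m$
$\left(8459 + 185341\right) + \left(E{\left(-145,-294 \right)} + 159251\right) \left(-138878 + \left(-44101 + 59044\right)\right) = \left(8459 + 185341\right) + \left(\left(-15 - 145\right) + 159251\right) \left(-138878 + \left(-44101 + 59044\right)\right) = 193800 + \left(-160 + 159251\right) \left(-138878 + 14943\right) = 193800 + 159091 \left(-123935\right) = 193800 - 19716943085 = -19716749285$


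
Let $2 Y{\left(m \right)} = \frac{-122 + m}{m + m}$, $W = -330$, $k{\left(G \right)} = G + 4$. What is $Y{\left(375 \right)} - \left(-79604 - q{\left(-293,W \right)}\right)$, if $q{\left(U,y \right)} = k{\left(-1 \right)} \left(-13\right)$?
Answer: $\frac{119347753}{1500} \approx 79565.0$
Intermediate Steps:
$k{\left(G \right)} = 4 + G$
$q{\left(U,y \right)} = -39$ ($q{\left(U,y \right)} = \left(4 - 1\right) \left(-13\right) = 3 \left(-13\right) = -39$)
$Y{\left(m \right)} = \frac{-122 + m}{4 m}$ ($Y{\left(m \right)} = \frac{\left(-122 + m\right) \frac{1}{m + m}}{2} = \frac{\left(-122 + m\right) \frac{1}{2 m}}{2} = \frac{\frac{1}{2} \frac{1}{m} \left(-122 + m\right)}{2} = \frac{-122 + m}{4 m}$)
$Y{\left(375 \right)} - \left(-79604 - q{\left(-293,W \right)}\right) = \frac{-122 + 375}{4 \cdot 375} - \left(-79604 - -39\right) = \frac{1}{4} \cdot \frac{1}{375} \cdot 253 - \left(-79604 + 39\right) = \frac{253}{1500} - -79565 = \frac{253}{1500} + 79565 = \frac{119347753}{1500}$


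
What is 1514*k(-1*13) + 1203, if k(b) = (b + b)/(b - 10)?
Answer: 67033/23 ≈ 2914.5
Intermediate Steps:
k(b) = 2*b/(-10 + b) (k(b) = (2*b)/(-10 + b) = 2*b/(-10 + b))
1514*k(-1*13) + 1203 = 1514*(2*(-1*13)/(-10 - 1*13)) + 1203 = 1514*(2*(-13)/(-10 - 13)) + 1203 = 1514*(2*(-13)/(-23)) + 1203 = 1514*(2*(-13)*(-1/23)) + 1203 = 1514*(26/23) + 1203 = 39364/23 + 1203 = 67033/23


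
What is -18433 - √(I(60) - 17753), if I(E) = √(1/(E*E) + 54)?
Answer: -18433 - I*√(15977700 - 15*√194401)/30 ≈ -18433.0 - 133.21*I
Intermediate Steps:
I(E) = √(54 + E⁻²) (I(E) = √(1/(E²) + 54) = √(E⁻² + 54) = √(54 + E⁻²))
-18433 - √(I(60) - 17753) = -18433 - √(√(54 + 60⁻²) - 17753) = -18433 - √(√(54 + 1/3600) - 17753) = -18433 - √(√(194401/3600) - 17753) = -18433 - √(√194401/60 - 17753) = -18433 - √(-17753 + √194401/60)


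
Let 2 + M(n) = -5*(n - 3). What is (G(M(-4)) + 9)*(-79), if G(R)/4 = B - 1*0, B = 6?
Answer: -2607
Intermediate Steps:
M(n) = 13 - 5*n (M(n) = -2 - 5*(n - 3) = -2 - 5*(-3 + n) = -2 + (15 - 5*n) = 13 - 5*n)
G(R) = 24 (G(R) = 4*(6 - 1*0) = 4*(6 + 0) = 4*6 = 24)
(G(M(-4)) + 9)*(-79) = (24 + 9)*(-79) = 33*(-79) = -2607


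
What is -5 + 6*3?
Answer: 13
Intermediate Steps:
-5 + 6*3 = -5 + 18 = 13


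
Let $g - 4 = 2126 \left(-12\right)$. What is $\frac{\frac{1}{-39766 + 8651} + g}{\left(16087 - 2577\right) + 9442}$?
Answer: $- \frac{793681421}{714151480} \approx -1.1114$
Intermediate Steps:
$g = -25508$ ($g = 4 + 2126 \left(-12\right) = 4 - 25512 = -25508$)
$\frac{\frac{1}{-39766 + 8651} + g}{\left(16087 - 2577\right) + 9442} = \frac{\frac{1}{-39766 + 8651} - 25508}{\left(16087 - 2577\right) + 9442} = \frac{\frac{1}{-31115} - 25508}{\left(16087 - 2577\right) + 9442} = \frac{- \frac{1}{31115} - 25508}{13510 + 9442} = - \frac{793681421}{31115 \cdot 22952} = \left(- \frac{793681421}{31115}\right) \frac{1}{22952} = - \frac{793681421}{714151480}$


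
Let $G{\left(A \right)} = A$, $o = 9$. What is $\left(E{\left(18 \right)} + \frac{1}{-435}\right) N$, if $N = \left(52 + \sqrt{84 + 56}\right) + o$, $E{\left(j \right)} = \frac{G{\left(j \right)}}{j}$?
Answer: $\frac{26474}{435} + \frac{868 \sqrt{35}}{435} \approx 72.665$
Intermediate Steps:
$E{\left(j \right)} = 1$ ($E{\left(j \right)} = \frac{j}{j} = 1$)
$N = 61 + 2 \sqrt{35}$ ($N = \left(52 + \sqrt{84 + 56}\right) + 9 = \left(52 + \sqrt{140}\right) + 9 = \left(52 + 2 \sqrt{35}\right) + 9 = 61 + 2 \sqrt{35} \approx 72.832$)
$\left(E{\left(18 \right)} + \frac{1}{-435}\right) N = \left(1 + \frac{1}{-435}\right) \left(61 + 2 \sqrt{35}\right) = \left(1 - \frac{1}{435}\right) \left(61 + 2 \sqrt{35}\right) = \frac{434 \left(61 + 2 \sqrt{35}\right)}{435} = \frac{26474}{435} + \frac{868 \sqrt{35}}{435}$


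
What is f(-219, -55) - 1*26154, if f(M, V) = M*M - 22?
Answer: 21785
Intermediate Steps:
f(M, V) = -22 + M**2 (f(M, V) = M**2 - 22 = -22 + M**2)
f(-219, -55) - 1*26154 = (-22 + (-219)**2) - 1*26154 = (-22 + 47961) - 26154 = 47939 - 26154 = 21785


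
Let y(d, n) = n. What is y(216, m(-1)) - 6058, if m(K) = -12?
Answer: -6070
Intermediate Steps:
y(216, m(-1)) - 6058 = -12 - 6058 = -6070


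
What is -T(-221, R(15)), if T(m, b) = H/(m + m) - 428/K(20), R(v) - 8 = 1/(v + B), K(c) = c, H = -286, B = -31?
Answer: 1764/85 ≈ 20.753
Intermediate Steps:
R(v) = 8 + 1/(-31 + v) (R(v) = 8 + 1/(v - 31) = 8 + 1/(-31 + v))
T(m, b) = -107/5 - 143/m (T(m, b) = -286/(m + m) - 428/20 = -286*1/(2*m) - 428*1/20 = -143/m - 107/5 = -107/5 - 143/m)
-T(-221, R(15)) = -(-107/5 - 143/(-221)) = -(-107/5 - 143*(-1/221)) = -(-107/5 + 11/17) = -1*(-1764/85) = 1764/85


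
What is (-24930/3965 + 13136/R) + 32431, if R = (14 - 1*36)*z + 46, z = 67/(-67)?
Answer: 439721761/13481 ≈ 32618.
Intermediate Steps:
z = -1 (z = 67*(-1/67) = -1)
R = 68 (R = (14 - 1*36)*(-1) + 46 = (14 - 36)*(-1) + 46 = -22*(-1) + 46 = 22 + 46 = 68)
(-24930/3965 + 13136/R) + 32431 = (-24930/3965 + 13136/68) + 32431 = (-24930*1/3965 + 13136*(1/68)) + 32431 = (-4986/793 + 3284/17) + 32431 = 2519450/13481 + 32431 = 439721761/13481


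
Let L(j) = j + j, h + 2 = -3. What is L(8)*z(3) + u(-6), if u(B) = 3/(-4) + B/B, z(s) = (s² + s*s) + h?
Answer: 833/4 ≈ 208.25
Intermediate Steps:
h = -5 (h = -2 - 3 = -5)
z(s) = -5 + 2*s² (z(s) = (s² + s*s) - 5 = (s² + s²) - 5 = 2*s² - 5 = -5 + 2*s²)
u(B) = ¼ (u(B) = 3*(-¼) + 1 = -¾ + 1 = ¼)
L(j) = 2*j
L(8)*z(3) + u(-6) = (2*8)*(-5 + 2*3²) + ¼ = 16*(-5 + 2*9) + ¼ = 16*(-5 + 18) + ¼ = 16*13 + ¼ = 208 + ¼ = 833/4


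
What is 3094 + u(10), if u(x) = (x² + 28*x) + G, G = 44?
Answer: 3518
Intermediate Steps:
u(x) = 44 + x² + 28*x (u(x) = (x² + 28*x) + 44 = 44 + x² + 28*x)
3094 + u(10) = 3094 + (44 + 10² + 28*10) = 3094 + (44 + 100 + 280) = 3094 + 424 = 3518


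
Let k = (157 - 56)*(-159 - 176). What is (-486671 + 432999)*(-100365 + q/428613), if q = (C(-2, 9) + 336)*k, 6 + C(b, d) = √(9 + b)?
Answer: 769815873227080/142871 + 1815992120*√7/428613 ≈ 5.3882e+9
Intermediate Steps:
C(b, d) = -6 + √(9 + b)
k = -33835 (k = 101*(-335) = -33835)
q = -11165550 - 33835*√7 (q = ((-6 + √(9 - 2)) + 336)*(-33835) = ((-6 + √7) + 336)*(-33835) = (330 + √7)*(-33835) = -11165550 - 33835*√7 ≈ -1.1255e+7)
(-486671 + 432999)*(-100365 + q/428613) = (-486671 + 432999)*(-100365 + (-11165550 - 33835*√7)/428613) = -53672*(-100365 + (-11165550 - 33835*√7)*(1/428613)) = -53672*(-100365 + (-3721850/142871 - 33835*√7/428613)) = -53672*(-14342969765/142871 - 33835*√7/428613) = 769815873227080/142871 + 1815992120*√7/428613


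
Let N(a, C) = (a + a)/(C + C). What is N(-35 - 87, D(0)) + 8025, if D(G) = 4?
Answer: 15989/2 ≈ 7994.5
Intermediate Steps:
N(a, C) = a/C (N(a, C) = (2*a)/((2*C)) = (2*a)*(1/(2*C)) = a/C)
N(-35 - 87, D(0)) + 8025 = (-35 - 87)/4 + 8025 = -122*1/4 + 8025 = -61/2 + 8025 = 15989/2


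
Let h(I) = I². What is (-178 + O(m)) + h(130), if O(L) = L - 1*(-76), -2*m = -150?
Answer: 16873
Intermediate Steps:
m = 75 (m = -½*(-150) = 75)
O(L) = 76 + L (O(L) = L + 76 = 76 + L)
(-178 + O(m)) + h(130) = (-178 + (76 + 75)) + 130² = (-178 + 151) + 16900 = -27 + 16900 = 16873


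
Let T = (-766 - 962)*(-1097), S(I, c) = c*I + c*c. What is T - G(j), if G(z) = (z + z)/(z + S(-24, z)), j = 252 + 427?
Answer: 621762047/328 ≈ 1.8956e+6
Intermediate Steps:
S(I, c) = c**2 + I*c (S(I, c) = I*c + c**2 = c**2 + I*c)
j = 679
T = 1895616 (T = -1728*(-1097) = 1895616)
G(z) = 2*z/(z + z*(-24 + z)) (G(z) = (z + z)/(z + z*(-24 + z)) = (2*z)/(z + z*(-24 + z)) = 2*z/(z + z*(-24 + z)))
T - G(j) = 1895616 - 2/(-23 + 679) = 1895616 - 2/656 = 1895616 - 1*1/328 = 1895616 - 1/328 = 621762047/328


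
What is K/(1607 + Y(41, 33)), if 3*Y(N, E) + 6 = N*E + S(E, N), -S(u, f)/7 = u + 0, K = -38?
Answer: -38/1979 ≈ -0.019202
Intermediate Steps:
S(u, f) = -7*u (S(u, f) = -7*(u + 0) = -7*u)
Y(N, E) = -2 - 7*E/3 + E*N/3 (Y(N, E) = -2 + (N*E - 7*E)/3 = -2 + (E*N - 7*E)/3 = -2 + (-7*E + E*N)/3 = -2 + (-7*E/3 + E*N/3) = -2 - 7*E/3 + E*N/3)
K/(1607 + Y(41, 33)) = -38/(1607 + (-2 - 7/3*33 + (1/3)*33*41)) = -38/(1607 + (-2 - 77 + 451)) = -38/(1607 + 372) = -38/1979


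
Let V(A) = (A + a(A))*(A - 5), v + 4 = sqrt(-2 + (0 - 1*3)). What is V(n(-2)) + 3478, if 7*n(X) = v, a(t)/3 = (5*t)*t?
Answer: 1188176/343 + 4544*I*sqrt(5)/343 ≈ 3464.1 + 29.623*I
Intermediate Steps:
a(t) = 15*t**2 (a(t) = 3*((5*t)*t) = 3*(5*t**2) = 15*t**2)
v = -4 + I*sqrt(5) (v = -4 + sqrt(-2 + (0 - 1*3)) = -4 + sqrt(-2 + (0 - 3)) = -4 + sqrt(-2 - 3) = -4 + sqrt(-5) = -4 + I*sqrt(5) ≈ -4.0 + 2.2361*I)
n(X) = -4/7 + I*sqrt(5)/7 (n(X) = (-4 + I*sqrt(5))/7 = -4/7 + I*sqrt(5)/7)
V(A) = (-5 + A)*(A + 15*A**2) (V(A) = (A + 15*A**2)*(A - 5) = (A + 15*A**2)*(-5 + A) = (-5 + A)*(A + 15*A**2))
V(n(-2)) + 3478 = (-4/7 + I*sqrt(5)/7)*(-5 - 74*(-4/7 + I*sqrt(5)/7) + 15*(-4/7 + I*sqrt(5)/7)**2) + 3478 = (-4/7 + I*sqrt(5)/7)*(-5 + (296/7 - 74*I*sqrt(5)/7) + 15*(-4/7 + I*sqrt(5)/7)**2) + 3478 = (-4/7 + I*sqrt(5)/7)*(261/7 + 15*(-4/7 + I*sqrt(5)/7)**2 - 74*I*sqrt(5)/7) + 3478 = 3478 + (-4/7 + I*sqrt(5)/7)*(261/7 + 15*(-4/7 + I*sqrt(5)/7)**2 - 74*I*sqrt(5)/7)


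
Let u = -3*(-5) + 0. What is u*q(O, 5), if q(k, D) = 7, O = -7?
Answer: 105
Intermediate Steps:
u = 15 (u = 15 + 0 = 15)
u*q(O, 5) = 15*7 = 105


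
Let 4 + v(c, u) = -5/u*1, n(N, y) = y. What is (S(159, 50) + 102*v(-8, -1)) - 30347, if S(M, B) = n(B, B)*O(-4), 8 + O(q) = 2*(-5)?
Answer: -31145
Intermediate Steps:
O(q) = -18 (O(q) = -8 + 2*(-5) = -8 - 10 = -18)
v(c, u) = -4 - 5/u (v(c, u) = -4 - 5/u*1 = -4 - 5/u)
S(M, B) = -18*B (S(M, B) = B*(-18) = -18*B)
(S(159, 50) + 102*v(-8, -1)) - 30347 = (-18*50 + 102*(-4 - 5/(-1))) - 30347 = (-900 + 102*(-4 - 5*(-1))) - 30347 = (-900 + 102*(-4 + 5)) - 30347 = (-900 + 102*1) - 30347 = (-900 + 102) - 30347 = -798 - 30347 = -31145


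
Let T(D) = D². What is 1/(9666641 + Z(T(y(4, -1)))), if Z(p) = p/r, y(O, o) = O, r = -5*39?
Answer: 195/1884994979 ≈ 1.0345e-7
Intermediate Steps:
r = -195
Z(p) = -p/195 (Z(p) = p/(-195) = p*(-1/195) = -p/195)
1/(9666641 + Z(T(y(4, -1)))) = 1/(9666641 - 1/195*4²) = 1/(9666641 - 1/195*16) = 1/(9666641 - 16/195) = 1/(1884994979/195) = 195/1884994979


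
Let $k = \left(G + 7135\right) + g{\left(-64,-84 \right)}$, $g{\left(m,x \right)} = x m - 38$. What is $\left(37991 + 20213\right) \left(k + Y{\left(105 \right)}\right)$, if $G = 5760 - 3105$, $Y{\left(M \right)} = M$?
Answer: $886621532$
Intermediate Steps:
$g{\left(m,x \right)} = -38 + m x$ ($g{\left(m,x \right)} = m x - 38 = -38 + m x$)
$G = 2655$
$k = 15128$ ($k = \left(2655 + 7135\right) - -5338 = 9790 + \left(-38 + 5376\right) = 9790 + 5338 = 15128$)
$\left(37991 + 20213\right) \left(k + Y{\left(105 \right)}\right) = \left(37991 + 20213\right) \left(15128 + 105\right) = 58204 \cdot 15233 = 886621532$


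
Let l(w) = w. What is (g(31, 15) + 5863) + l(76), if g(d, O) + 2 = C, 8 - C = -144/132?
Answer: 65407/11 ≈ 5946.1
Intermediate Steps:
C = 100/11 (C = 8 - (-144)/132 = 8 - 1*(-12/11) = 8 + 12/11 = 100/11 ≈ 9.0909)
g(d, O) = 78/11 (g(d, O) = -2 + 100/11 = 78/11)
(g(31, 15) + 5863) + l(76) = (78/11 + 5863) + 76 = 64571/11 + 76 = 65407/11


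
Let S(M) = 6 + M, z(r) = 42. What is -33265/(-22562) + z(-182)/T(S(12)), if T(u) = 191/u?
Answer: 23410487/4309342 ≈ 5.4325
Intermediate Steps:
-33265/(-22562) + z(-182)/T(S(12)) = -33265/(-22562) + 42/((191/(6 + 12))) = -33265*(-1/22562) + 42/((191/18)) = 33265/22562 + 42/((191*(1/18))) = 33265/22562 + 42/(191/18) = 33265/22562 + 42*(18/191) = 33265/22562 + 756/191 = 23410487/4309342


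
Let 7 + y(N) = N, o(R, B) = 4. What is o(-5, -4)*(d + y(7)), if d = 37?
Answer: 148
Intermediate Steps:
y(N) = -7 + N
o(-5, -4)*(d + y(7)) = 4*(37 + (-7 + 7)) = 4*(37 + 0) = 4*37 = 148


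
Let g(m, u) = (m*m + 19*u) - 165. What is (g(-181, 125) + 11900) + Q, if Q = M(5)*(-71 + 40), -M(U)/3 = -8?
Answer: 46127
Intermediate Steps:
M(U) = 24 (M(U) = -3*(-8) = 24)
g(m, u) = -165 + m**2 + 19*u (g(m, u) = (m**2 + 19*u) - 165 = -165 + m**2 + 19*u)
Q = -744 (Q = 24*(-71 + 40) = 24*(-31) = -744)
(g(-181, 125) + 11900) + Q = ((-165 + (-181)**2 + 19*125) + 11900) - 744 = ((-165 + 32761 + 2375) + 11900) - 744 = (34971 + 11900) - 744 = 46871 - 744 = 46127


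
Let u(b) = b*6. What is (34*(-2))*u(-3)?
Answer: 1224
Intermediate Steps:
u(b) = 6*b
(34*(-2))*u(-3) = (34*(-2))*(6*(-3)) = -68*(-18) = 1224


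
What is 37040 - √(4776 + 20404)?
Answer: 37040 - 2*√6295 ≈ 36881.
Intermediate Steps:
37040 - √(4776 + 20404) = 37040 - √25180 = 37040 - 2*√6295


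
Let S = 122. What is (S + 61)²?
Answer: 33489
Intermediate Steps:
(S + 61)² = (122 + 61)² = 183² = 33489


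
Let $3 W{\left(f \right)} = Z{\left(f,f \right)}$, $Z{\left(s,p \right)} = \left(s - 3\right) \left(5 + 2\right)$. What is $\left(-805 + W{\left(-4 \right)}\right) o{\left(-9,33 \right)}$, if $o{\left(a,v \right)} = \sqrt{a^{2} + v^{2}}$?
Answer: $- 2464 \sqrt{130} \approx -28094.0$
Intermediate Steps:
$Z{\left(s,p \right)} = -21 + 7 s$ ($Z{\left(s,p \right)} = \left(-3 + s\right) 7 = -21 + 7 s$)
$W{\left(f \right)} = -7 + \frac{7 f}{3}$ ($W{\left(f \right)} = \frac{-21 + 7 f}{3} = -7 + \frac{7 f}{3}$)
$\left(-805 + W{\left(-4 \right)}\right) o{\left(-9,33 \right)} = \left(-805 + \left(-7 + \frac{7}{3} \left(-4\right)\right)\right) \sqrt{\left(-9\right)^{2} + 33^{2}} = \left(-805 - \frac{49}{3}\right) \sqrt{81 + 1089} = \left(-805 - \frac{49}{3}\right) \sqrt{1170} = - \frac{2464 \cdot 3 \sqrt{130}}{3} = - 2464 \sqrt{130}$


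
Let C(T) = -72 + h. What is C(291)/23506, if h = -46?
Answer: -59/11753 ≈ -0.0050200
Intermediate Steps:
C(T) = -118 (C(T) = -72 - 46 = -118)
C(291)/23506 = -118/23506 = -118*1/23506 = -59/11753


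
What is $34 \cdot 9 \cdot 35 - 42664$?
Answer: $-31954$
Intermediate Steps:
$34 \cdot 9 \cdot 35 - 42664 = 306 \cdot 35 - 42664 = 10710 - 42664 = -31954$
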